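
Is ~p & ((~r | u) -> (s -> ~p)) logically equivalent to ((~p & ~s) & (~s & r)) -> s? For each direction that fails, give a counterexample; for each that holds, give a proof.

Neither implication holds.

Forward direction. This fails. Under r = T, p = F, u = F, s = F, the left side is true but the right side is false.

Converse. This fails. Under r = F, p = T, u = F, s = F, the left side is false but the right side is true.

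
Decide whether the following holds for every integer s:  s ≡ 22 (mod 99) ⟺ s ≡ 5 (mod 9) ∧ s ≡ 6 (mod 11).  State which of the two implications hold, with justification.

(⇒) This fails: s = 22 gives 22 ≡ 22 (mod 99) but 22 ≡ 4 (mod 9), so the conjunction on the right does not hold.

(⇐) This fails: s = 50 satisfies both congruences on the right (50 ≡ 5 mod 9 and 50 ≡ 6 mod 11) yet 50 ≡ 50 (mod 99), not 22.

(⇒) fails and (⇐) fails.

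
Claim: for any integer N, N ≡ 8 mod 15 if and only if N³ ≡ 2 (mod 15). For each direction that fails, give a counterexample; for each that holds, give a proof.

[⇒] Suppose N ≡ 8 mod 15. Write N = 15j + 8. Then (15j + 8)³ = 3375j³ + 5400j² + 2880j + 512 = 15(225j³ + 360j² + 192j + 34) + 2, so N³ ≡ 2 (mod 15).

[⇐] Conversely, suppose N³ ≡ 2 (mod 15). The only residue r in {0, …, 14} with r³ ≡ 2 (mod 15) is r = 8, so N ≡ 8 (mod 15).

Both directions hold.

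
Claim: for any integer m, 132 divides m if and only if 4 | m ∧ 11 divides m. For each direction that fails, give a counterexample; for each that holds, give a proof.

The forward direction holds; the converse fails.

(⟹) If 132 ∣ m, write m = 132q. Since 132 = 33·4, m = 4·(33q), so 4 ∣ m; and since 132 = 12·11, m = 11·(12q), so 11 ∣ m.

(⟸) This fails: take m = 44. Both 4 ∣ 44 and 11 ∣ 44, yet 44 is not a multiple of 132 (since 44 = 0·132 + 44), so 132 ∤ 44.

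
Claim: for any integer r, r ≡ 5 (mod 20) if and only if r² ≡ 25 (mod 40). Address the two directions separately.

(⇒) Suppose r ≡ 5 (mod 20). Working modulo 40, r ∈ {5, 25}; for each such r, r² ≡ 25 (mod 40).

(⇐) This fails: take r = 15. Then 15² = 225 ≡ 25 (mod 40), yet 15 ≡ 15 (mod 20), not 5.

(⇒) holds; (⇐) fails.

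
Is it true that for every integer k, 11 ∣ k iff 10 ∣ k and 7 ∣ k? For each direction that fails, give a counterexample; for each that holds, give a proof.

[⇒] This fails: take k = 11. Certainly 11 ∣ 11, but 10 ∤ 11.

[⇐] This fails: take k = 70. Both 10 ∣ 70 and 7 ∣ 70, yet 70 is not a multiple of 11 (since 70 = 6·11 + 4), so 11 ∤ 70.

Neither direction holds.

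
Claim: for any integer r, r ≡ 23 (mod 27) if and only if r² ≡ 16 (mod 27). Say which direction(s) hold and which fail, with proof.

Forward direction. Suppose r ≡ 23 (mod 27). Write r = 27j + 23. Then (27j + 23)² = 729j² + 1242j + 529 = 27(27j² + 46j + 19) + 16, so r² ≡ 16 (mod 27).

Converse. This fails: take r = 4. Then 4² = 16 ≡ 16 (mod 27), yet 4 ≡ 4 (mod 27), not 23.

Not equivalent: only (⇒) holds.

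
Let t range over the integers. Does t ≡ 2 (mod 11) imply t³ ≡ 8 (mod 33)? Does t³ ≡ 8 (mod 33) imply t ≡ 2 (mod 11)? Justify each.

(⇒) This fails: take t = 13. Then 13 ≡ 2 (mod 11), but 13³ = 2197 ≡ 19 (mod 33), not 8.

(⇐) Conversely, the residues r modulo 33 with r³ ≡ 8 (mod 33) are exactly {2}, and each is ≡ 2 (mod 11).

Only the converse holds.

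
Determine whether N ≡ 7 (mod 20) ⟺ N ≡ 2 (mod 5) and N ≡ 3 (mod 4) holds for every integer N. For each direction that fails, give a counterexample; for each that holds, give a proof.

(⇒) Suppose N ≡ 7 (mod 20); write N = 20j + 7. Since 5 ∣ 20, reducing mod 5 gives N ≡ 7 ≡ 2 (mod 5); since 4 ∣ 20, reducing mod 4 gives N ≡ 7 ≡ 3 (mod 4).

(⇐) Conversely, if N ≡ 2 (mod 5) and N ≡ 3 (mod 4), then by the Chinese remainder theorem N ≡ 7 (mod 20). This is exactly N ≡ 7 (mod 20).

The biconditional holds.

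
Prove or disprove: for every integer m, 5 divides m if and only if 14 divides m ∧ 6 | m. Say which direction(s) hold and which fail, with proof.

Forward direction. This fails: take m = 5. Certainly 5 ∣ 5, but 14 ∤ 5.

Converse. This fails: take m = 42. Both 14 ∣ 42 and 6 ∣ 42, yet 42 is not a multiple of 5 (since 42 = 8·5 + 2), so 5 ∤ 42.

Both directions fail.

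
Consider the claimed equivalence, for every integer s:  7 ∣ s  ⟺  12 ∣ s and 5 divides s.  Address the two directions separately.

Neither implication holds.

(⟹) This fails: take s = 7. Certainly 7 ∣ 7, but 12 ∤ 7.

(⟸) This fails: take s = 60. Both 12 ∣ 60 and 5 ∣ 60, yet 60 is not a multiple of 7 (since 60 = 8·7 + 4), so 7 ∤ 60.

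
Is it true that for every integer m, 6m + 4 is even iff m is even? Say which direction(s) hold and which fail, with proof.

Only the reverse direction holds.

(⇒) This fails: take m = 1. Then 6m + 4 = 10, which is even, yet m = 1 is odd, not even.

(⇐) Suppose m is even. Since 6 is even, 6m is even for every m, so 6m + 4 has the same parity as 4, which is even. Hence 6m + 4 is even.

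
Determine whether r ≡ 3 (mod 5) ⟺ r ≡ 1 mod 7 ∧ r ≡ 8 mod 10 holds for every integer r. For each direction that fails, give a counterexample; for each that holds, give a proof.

(→) This fails: r = 33 gives 33 ≡ 3 (mod 5) but 33 ≡ 5 (mod 7), so the conjunction on the right does not hold.

(←) Conversely, if r ≡ 1 (mod 7) and r ≡ 8 (mod 10), then by the Chinese remainder theorem r ≡ 8 (mod 70). Since 8 ≡ 3 (mod 5) and 5 ∣ 70, we get r ≡ 3 (mod 5).

Only the converse holds.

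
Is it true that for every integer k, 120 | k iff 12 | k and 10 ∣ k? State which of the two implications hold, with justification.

Forward direction. If 120 ∣ k, write k = 120q. Since 120 = 10·12, k = 12·(10q), so 12 ∣ k; and since 120 = 12·10, k = 10·(12q), so 10 ∣ k.

Converse. This fails: take k = 60. Both 12 ∣ 60 and 10 ∣ 60, yet 60 is not a multiple of 120 (since 60 = 0·120 + 60), so 120 ∤ 60.

Only the forward implication holds.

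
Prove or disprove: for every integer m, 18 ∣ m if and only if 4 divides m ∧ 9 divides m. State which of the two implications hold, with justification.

The forward direction fails; the converse holds.

(⟹) This fails: take m = 18. Certainly 18 ∣ 18, but 4 ∤ 18.

(⟸) Suppose 4 ∣ m and 9 ∣ m. Any common multiple of 4 and 9 is a multiple of their lcm; here gcd(4, 9) = 1, so lcm(4, 9) = 4·9 = 36, so 36 ∣ m. Since 18 ∣ 36, it follows that 18 ∣ m.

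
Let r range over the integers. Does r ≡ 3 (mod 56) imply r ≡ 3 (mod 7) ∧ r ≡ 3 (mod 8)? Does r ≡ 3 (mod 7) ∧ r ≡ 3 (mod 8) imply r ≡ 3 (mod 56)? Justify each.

(→) Suppose r ≡ 3 (mod 56); write r = 56j + 3. Since 7 ∣ 56, reducing mod 7 gives r ≡ 3 (mod 7); since 8 ∣ 56, reducing mod 8 gives r ≡ 3 (mod 8).

(←) Conversely, if r ≡ 3 (mod 7) and r ≡ 3 (mod 8), then by the Chinese remainder theorem r ≡ 3 (mod 56). This is exactly r ≡ 3 (mod 56).

The biconditional holds.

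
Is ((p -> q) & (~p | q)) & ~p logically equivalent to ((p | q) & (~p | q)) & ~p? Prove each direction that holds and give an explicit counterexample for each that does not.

[⇒] This fails. Under q = F, p = F, the left side is true but the right side is false.

[⇐] Assume the antecedent. If q is true, the antecedent forces (q = T, p = F), and ((p -> q) & (~p | q)) & ~p holds there. If q is false, the antecedent cannot hold. Either way ((p -> q) & (~p | q)) & ~p holds.

Only the converse holds.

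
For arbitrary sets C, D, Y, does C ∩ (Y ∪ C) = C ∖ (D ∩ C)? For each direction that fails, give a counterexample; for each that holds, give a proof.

(⊆) This inclusion fails. Take C = {1}, D = {1}, Y = ∅; then 1 ∈ C ∩ (Y ∪ C) but 1 ∉ C ∖ (D ∩ C).

(⊇) Let x ∈ C ∖ (D ∩ C). Then either x ∈ C and x ∉ D, Y; or x ∈ C ∩ Y and x ∉ D. In each case x ∈ C ∩ (Y ∪ C), so C ∖ (D ∩ C) ⊆ C ∩ (Y ∪ C).

The sets are not equal: only the reverse inclusion holds.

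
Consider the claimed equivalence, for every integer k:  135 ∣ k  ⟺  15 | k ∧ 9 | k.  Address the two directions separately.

[⇒] If 135 ∣ k, write k = 135q. Since 135 = 9·15, k = 15·(9q), so 15 ∣ k; and since 135 = 15·9, k = 9·(15q), so 9 ∣ k.

[⇐] This fails: take k = 45. Both 15 ∣ 45 and 9 ∣ 45, yet 45 is not a multiple of 135 (since 45 = 0·135 + 45), so 135 ∤ 45.

(⇒) holds; (⇐) fails.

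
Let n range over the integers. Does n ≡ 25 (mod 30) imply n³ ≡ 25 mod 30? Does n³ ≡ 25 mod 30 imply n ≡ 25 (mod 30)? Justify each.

[⇒] Suppose n ≡ 25 (mod 30). Write n = 30j + 25. Then (30j + 25)³ = 27000j³ + 67500j² + 56250j + 15625 = 30(900j³ + 2250j² + 1875j + 520) + 25, so n³ ≡ 25 (mod 30).

[⇐] Conversely, suppose n³ ≡ 25 (mod 30). The only residue r in {0, …, 29} with r³ ≡ 25 (mod 30) is r = 25, so n ≡ 25 (mod 30).

Equivalent; both directions hold.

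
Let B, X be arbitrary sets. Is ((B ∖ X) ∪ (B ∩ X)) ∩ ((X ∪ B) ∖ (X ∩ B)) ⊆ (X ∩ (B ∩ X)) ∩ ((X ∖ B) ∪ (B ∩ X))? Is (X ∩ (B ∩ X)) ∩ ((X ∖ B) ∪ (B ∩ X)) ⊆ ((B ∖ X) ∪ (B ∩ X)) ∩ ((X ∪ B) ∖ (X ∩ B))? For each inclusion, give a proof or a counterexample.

(⊆) fails and (⊇) fails.

(⊆) This inclusion fails. Take B = {1}, X = ∅; then 1 ∈ ((B ∖ X) ∪ (B ∩ X)) ∩ ((X ∪ B) ∖ (X ∩ B)) but 1 ∉ (X ∩ (B ∩ X)) ∩ ((X ∖ B) ∪ (B ∩ X)).

(⊇) This inclusion fails. Take B = {1}, X = {1}; then 1 ∈ (X ∩ (B ∩ X)) ∩ ((X ∖ B) ∪ (B ∩ X)) but 1 ∉ ((B ∖ X) ∪ (B ∩ X)) ∩ ((X ∪ B) ∖ (X ∩ B)).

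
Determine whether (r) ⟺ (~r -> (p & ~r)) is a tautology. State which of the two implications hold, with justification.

(⇒) Assume the antecedent. If p is true, ~r -> (p & ~r) reduces to true regardless of the other variables. If p is false, the antecedent forces (p = F, r = T), and ~r -> (p & ~r) holds there. Either way ~r -> (p & ~r) holds.

(⇐) This fails. Under p = T, r = F, the left side is false but the right side is true.

Not equivalent: only (⇒) holds.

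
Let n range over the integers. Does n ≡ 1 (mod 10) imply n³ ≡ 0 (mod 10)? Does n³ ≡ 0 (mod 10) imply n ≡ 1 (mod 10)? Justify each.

(→) This fails: take n = 1. Then 1 ≡ 1 (mod 10), but 1³ = 1 ≡ 1 (mod 10), not 0.

(←) This fails: take n = 0. Then 0³ = 0 ≡ 0 (mod 10), yet 0 ≡ 0 (mod 10), not 1.

(⇒) fails and (⇐) fails.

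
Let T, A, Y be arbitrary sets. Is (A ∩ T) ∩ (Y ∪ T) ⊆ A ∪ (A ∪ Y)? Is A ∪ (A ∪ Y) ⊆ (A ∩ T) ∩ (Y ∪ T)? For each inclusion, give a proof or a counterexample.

(⊆) holds; (⊇) fails.

(⊆) Let x ∈ (A ∩ T) ∩ (Y ∪ T). Then either x ∈ T ∩ A and x ∉ Y; or x ∈ T ∩ A ∩ Y. In each case x ∈ A ∪ (A ∪ Y), so (A ∩ T) ∩ (Y ∪ T) ⊆ A ∪ (A ∪ Y).

(⊇) This inclusion fails. Take T = ∅, A = {1}, Y = ∅; then 1 ∈ A ∪ (A ∪ Y) but 1 ∉ (A ∩ T) ∩ (Y ∪ T).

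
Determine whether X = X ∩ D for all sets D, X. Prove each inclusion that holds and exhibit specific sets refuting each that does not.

(⊆) This inclusion fails. Take D = ∅, X = {1}; then 1 ∈ X but 1 ∉ X ∩ D.

(⊇) Let x ∈ X ∩ D. Then x ∈ D ∩ X, from which x ∈ X.

Only the reverse inclusion holds.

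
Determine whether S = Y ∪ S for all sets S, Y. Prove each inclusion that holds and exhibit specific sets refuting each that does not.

Only the forward inclusion holds.

Forward inclusion. Let x ∈ S. Then either x ∈ S and x ∉ Y; or x ∈ S ∩ Y. In each case x ∈ Y ∪ S, so S ⊆ Y ∪ S.

Reverse inclusion. This inclusion fails. Take S = ∅, Y = {1}; then 1 ∈ Y ∪ S but 1 ∉ S.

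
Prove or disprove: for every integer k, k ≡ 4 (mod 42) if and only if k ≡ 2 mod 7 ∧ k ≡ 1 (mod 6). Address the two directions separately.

Forward direction. This fails: k = 4 gives 4 ≡ 4 (mod 42) but 4 ≡ 4 (mod 7), so the conjunction on the right does not hold.

Converse. This fails: k = 37 satisfies both congruences on the right (37 ≡ 2 mod 7 and 37 ≡ 1 mod 6) yet 37 ≡ 37 (mod 42), not 4.

Both directions fail.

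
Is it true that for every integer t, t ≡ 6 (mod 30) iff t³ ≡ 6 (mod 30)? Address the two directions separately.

Both directions hold.

Forward direction. Suppose t ≡ 6 (mod 30). Write t = 30j + 6. Then (30j + 6)³ = 27000j³ + 16200j² + 3240j + 216 = 30(900j³ + 540j² + 108j + 7) + 6, so t³ ≡ 6 (mod 30).

Converse. Suppose t³ ≡ 6 (mod 30). The only residue r in {0, …, 29} with r³ ≡ 6 (mod 30) is r = 6, so t ≡ 6 (mod 30).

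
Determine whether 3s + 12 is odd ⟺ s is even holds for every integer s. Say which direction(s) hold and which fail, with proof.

(⇒) This fails: s = 5 gives 3s + 12 = 27, which is odd, but 5 is odd, not even.

(⇐) This also fails: s = 6 is even, but 3s + 12 = 30 is even, not odd.

Both directions fail.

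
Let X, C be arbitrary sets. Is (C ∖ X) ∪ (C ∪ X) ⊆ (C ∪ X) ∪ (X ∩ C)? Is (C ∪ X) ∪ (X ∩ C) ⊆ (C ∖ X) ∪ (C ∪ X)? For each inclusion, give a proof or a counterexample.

Both inclusions hold; the sets are equal.

(⟹) Let x ∈ (C ∖ X) ∪ (C ∪ X). Then either x ∈ X and x ∉ C; or x ∈ C and x ∉ X; or x ∈ X ∩ C. In each case x ∈ (C ∪ X) ∪ (X ∩ C), so (C ∖ X) ∪ (C ∪ X) ⊆ (C ∪ X) ∪ (X ∩ C).

(⟸) Let x ∈ (C ∪ X) ∪ (X ∩ C). Then either x ∈ X and x ∉ C; or x ∈ C and x ∉ X; or x ∈ X ∩ C. In each case x ∈ (C ∖ X) ∪ (C ∪ X), so (C ∪ X) ∪ (X ∩ C) ⊆ (C ∖ X) ∪ (C ∪ X).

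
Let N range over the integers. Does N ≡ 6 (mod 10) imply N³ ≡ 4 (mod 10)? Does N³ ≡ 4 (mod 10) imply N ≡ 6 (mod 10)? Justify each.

(⟹) This fails: take N = 6. Then 6 ≡ 6 (mod 10), but 6³ = 216 ≡ 6 (mod 10), not 4.

(⟸) This fails: take N = 4. Then 4³ = 64 ≡ 4 (mod 10), yet 4 ≡ 4 (mod 10), not 6.

Both directions fail.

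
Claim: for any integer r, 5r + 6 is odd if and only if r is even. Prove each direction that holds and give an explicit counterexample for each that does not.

(⇒) This fails: r = 7 gives 5r + 6 = 41, which is odd, but 7 is odd, not even.

(⇐) This also fails: r = 4 is even, but 5r + 6 = 26 is even, not odd.

Neither implication holds.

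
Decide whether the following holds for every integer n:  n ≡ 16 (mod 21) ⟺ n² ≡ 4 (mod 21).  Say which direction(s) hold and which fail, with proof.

(⇒) holds; (⇐) fails.

Forward direction. Suppose n ≡ 16 (mod 21). Write n = 21j + 16. Then (21j + 16)² = 441j² + 672j + 256 = 21(21j² + 32j + 12) + 4, so n² ≡ 4 (mod 21).

Converse. This fails: take n = 2. Then 2² = 4 ≡ 4 (mod 21), yet 2 ≡ 2 (mod 21), not 16.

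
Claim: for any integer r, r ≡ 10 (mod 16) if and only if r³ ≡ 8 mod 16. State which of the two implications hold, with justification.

Not equivalent: only (⇒) holds.

(→) Suppose r ≡ 10 (mod 16). Write r = 16j + 10. Then (16j + 10)³ = 4096j³ + 7680j² + 4800j + 1000 = 16(256j³ + 480j² + 300j + 62) + 8, so r³ ≡ 8 (mod 16).

(←) This fails: take r = 2. Then 2³ = 8 ≡ 8 (mod 16), yet 2 ≡ 2 (mod 16), not 10.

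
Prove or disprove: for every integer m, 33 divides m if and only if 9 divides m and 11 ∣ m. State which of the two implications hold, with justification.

[⇒] This fails: take m = 33. Certainly 33 ∣ 33, but 9 ∤ 33.

[⇐] Suppose 9 ∣ m and 11 ∣ m. Any common multiple of 9 and 11 is a multiple of their lcm; here gcd(9, 11) = 1, so lcm(9, 11) = 9·11 = 99, so 99 ∣ m. Since 33 ∣ 99, it follows that 33 ∣ m.

Only the reverse direction holds.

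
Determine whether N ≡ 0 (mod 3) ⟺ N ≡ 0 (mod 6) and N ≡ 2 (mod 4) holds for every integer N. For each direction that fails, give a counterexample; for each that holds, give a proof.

Only the converse holds.

[⇒] This fails: N = 0 gives 0 ≡ 0 (mod 3) but 0 ≡ 0 (mod 4), so the conjunction on the right does not hold.

[⇐] Conversely, if N ≡ 0 (mod 6) and N ≡ 2 (mod 4), then by the Chinese remainder theorem N ≡ 6 (mod 12). Since 6 ≡ 0 (mod 3) and 3 ∣ 12, we get N ≡ 0 (mod 3).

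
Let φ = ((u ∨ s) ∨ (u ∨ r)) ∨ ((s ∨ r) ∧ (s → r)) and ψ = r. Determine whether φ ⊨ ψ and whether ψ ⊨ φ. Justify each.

The forward direction fails; the converse holds.

(→) This fails. Under s = T, u = F, r = F, the left side is true but the right side is false.

(←) Assume the antecedent. If s is true, the consequent reduces to true regardless of the other variables. If s is false, the antecedent forces (s = F, u = F, r = T) or (s = F, u = T, r = T), and the consequent holds there. Either way the consequent holds.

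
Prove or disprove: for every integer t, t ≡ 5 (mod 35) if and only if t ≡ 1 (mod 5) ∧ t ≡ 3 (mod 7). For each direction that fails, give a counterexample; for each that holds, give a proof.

(⟹) This fails: t = 5 gives 5 ≡ 5 (mod 35) but 5 ≡ 0 (mod 5), so the conjunction on the right does not hold.

(⟸) This fails: t = 31 satisfies both congruences on the right (31 ≡ 1 mod 5 and 31 ≡ 3 mod 7) yet 31 ≡ 31 (mod 35), not 5.

Both directions fail.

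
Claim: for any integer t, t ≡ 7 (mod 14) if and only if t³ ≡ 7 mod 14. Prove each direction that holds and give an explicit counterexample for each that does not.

Equivalent; both directions hold.

(→) Suppose t ≡ 7 (mod 14). Write t = 14j + 7. Then (14j + 7)³ = 2744j³ + 4116j² + 2058j + 343 = 14(196j³ + 294j² + 147j + 24) + 7, so t³ ≡ 7 (mod 14).

(←) Conversely, suppose t³ ≡ 7 (mod 14). The only residue r in {0, …, 13} with r³ ≡ 7 (mod 14) is r = 7, so t ≡ 7 (mod 14).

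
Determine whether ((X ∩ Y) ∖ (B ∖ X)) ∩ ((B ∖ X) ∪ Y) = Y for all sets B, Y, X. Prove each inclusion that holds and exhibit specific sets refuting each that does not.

(⟹) Let x ∈ ((X ∩ Y) ∖ (B ∖ X)) ∩ ((B ∖ X) ∪ Y). Then either x ∈ Y ∩ X and x ∉ B; or x ∈ B ∩ Y ∩ X. In each case x ∈ Y, so ((X ∩ Y) ∖ (B ∖ X)) ∩ ((B ∖ X) ∪ Y) ⊆ Y.

(⟸) This inclusion fails. Take B = ∅, Y = {1}, X = ∅; then 1 ∈ Y but 1 ∉ ((X ∩ Y) ∖ (B ∖ X)) ∩ ((B ∖ X) ∪ Y).

The sets are not equal: only the forward inclusion holds.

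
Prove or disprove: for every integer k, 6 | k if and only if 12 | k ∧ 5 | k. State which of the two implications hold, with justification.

(⟹) This fails: take k = 6. Certainly 6 ∣ 6, but 12 ∤ 6.

(⟸) Suppose 12 ∣ k and 5 ∣ k. Any common multiple of 12 and 5 is a multiple of their lcm; here gcd(12, 5) = 1, so lcm(12, 5) = 12·5 = 60, so 60 ∣ k. Since 6 ∣ 60, it follows that 6 ∣ k.

Only the converse holds.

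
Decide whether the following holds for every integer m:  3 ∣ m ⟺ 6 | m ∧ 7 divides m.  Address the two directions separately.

Forward direction. This fails: take m = 3. Certainly 3 ∣ 3, but 6 ∤ 3.

Converse. Suppose 6 ∣ m and 7 ∣ m. Any common multiple of 6 and 7 is a multiple of their lcm; here gcd(6, 7) = 1, so lcm(6, 7) = 6·7 = 42, so 42 ∣ m. Since 3 ∣ 42, it follows that 3 ∣ m.

Only the converse holds.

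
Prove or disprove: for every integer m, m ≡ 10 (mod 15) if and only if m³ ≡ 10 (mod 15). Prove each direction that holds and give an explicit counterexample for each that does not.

Both directions hold.

Converse. Suppose m³ ≡ 10 (mod 15). The only residue r in {0, …, 14} with r³ ≡ 10 (mod 15) is r = 10, so m ≡ 10 (mod 15).

Forward direction. Suppose m ≡ 10 (mod 15). Write m = 15j + 10. Then (15j + 10)³ = 3375j³ + 6750j² + 4500j + 1000 = 15(225j³ + 450j² + 300j + 66) + 10, so m³ ≡ 10 (mod 15).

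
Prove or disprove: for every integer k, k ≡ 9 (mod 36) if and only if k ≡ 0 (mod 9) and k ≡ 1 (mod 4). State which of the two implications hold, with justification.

[⇒] Suppose k ≡ 9 (mod 36); write k = 36j + 9. Since 9 ∣ 36, reducing mod 9 gives k ≡ 9 ≡ 0 (mod 9); since 4 ∣ 36, reducing mod 4 gives k ≡ 9 ≡ 1 (mod 4).

[⇐] Conversely, if k ≡ 0 (mod 9) and k ≡ 1 (mod 4), then by the Chinese remainder theorem k ≡ 9 (mod 36). This is exactly k ≡ 9 (mod 36).

The biconditional holds.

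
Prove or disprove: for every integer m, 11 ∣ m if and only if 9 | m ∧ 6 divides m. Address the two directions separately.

(⇒) fails and (⇐) fails.

(→) This fails: take m = 11. Certainly 11 ∣ 11, but 9 ∤ 11.

(←) This fails: take m = 18. Both 9 ∣ 18 and 6 ∣ 18, yet 18 is not a multiple of 11 (since 18 = 1·11 + 7), so 11 ∤ 18.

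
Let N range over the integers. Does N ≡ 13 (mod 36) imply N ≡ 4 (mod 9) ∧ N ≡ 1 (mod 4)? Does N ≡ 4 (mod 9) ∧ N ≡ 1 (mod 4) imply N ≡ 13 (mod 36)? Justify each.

(←) If N ≡ 4 (mod 9) and N ≡ 1 (mod 4), then by the Chinese remainder theorem N ≡ 13 (mod 36). This is exactly N ≡ 13 (mod 36).

(→) Suppose N ≡ 13 (mod 36); write N = 36j + 13. Since 9 ∣ 36, reducing mod 9 gives N ≡ 13 ≡ 4 (mod 9); since 4 ∣ 36, reducing mod 4 gives N ≡ 13 ≡ 1 (mod 4).

Both implications hold.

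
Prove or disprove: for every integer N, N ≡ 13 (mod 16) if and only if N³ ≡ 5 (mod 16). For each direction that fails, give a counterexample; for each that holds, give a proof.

The biconditional holds.

(⇒) Suppose N ≡ 13 (mod 16). Write N = 16j + 13. Then (16j + 13)³ = 4096j³ + 9984j² + 8112j + 2197 = 16(256j³ + 624j² + 507j + 137) + 5, so N³ ≡ 5 (mod 16).

(⇐) Conversely, suppose N³ ≡ 5 (mod 16). The only residue r in {0, …, 15} with r³ ≡ 5 (mod 16) is r = 13, so N ≡ 13 (mod 16).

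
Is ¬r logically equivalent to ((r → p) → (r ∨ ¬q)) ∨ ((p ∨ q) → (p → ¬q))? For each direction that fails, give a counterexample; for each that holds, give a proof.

Forward direction. This fails. Under q = T, r = F, p = T, the left side is true but the right side is false.

Converse. This fails. Under q = F, r = T, p = F, the left side is false but the right side is true.

Neither direction holds.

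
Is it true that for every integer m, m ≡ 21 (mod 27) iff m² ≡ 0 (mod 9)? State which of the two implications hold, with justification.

Only the forward direction holds.

[⇒] Suppose m ≡ 21 (mod 27). Then m² ≡ 21² = 441 (mod 27), and since 9 ∣ 27, also m² ≡ 0 (mod 9).

[⇐] This fails: take m = 0. Then 0² = 0 ≡ 0 (mod 9), yet 0 ≡ 0 (mod 27), not 21.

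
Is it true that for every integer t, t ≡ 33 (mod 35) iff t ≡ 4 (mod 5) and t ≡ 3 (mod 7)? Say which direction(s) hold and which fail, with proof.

Forward direction. This fails: t = 33 gives 33 ≡ 33 (mod 35) but 33 ≡ 3 (mod 5), so the conjunction on the right does not hold.

Converse. This fails: t = 24 satisfies both congruences on the right (24 ≡ 4 mod 5 and 24 ≡ 3 mod 7) yet 24 ≡ 24 (mod 35), not 33.

Neither implication holds.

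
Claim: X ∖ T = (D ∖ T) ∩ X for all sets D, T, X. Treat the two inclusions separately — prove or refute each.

Forward inclusion. This inclusion fails. Take D = ∅, T = ∅, X = {1}; then 1 ∈ X ∖ T but 1 ∉ (D ∖ T) ∩ X.

Reverse inclusion. Let x ∈ (D ∖ T) ∩ X. Then x ∈ D ∩ X and x ∉ T, from which x ∈ X ∖ T.

Only the reverse inclusion holds.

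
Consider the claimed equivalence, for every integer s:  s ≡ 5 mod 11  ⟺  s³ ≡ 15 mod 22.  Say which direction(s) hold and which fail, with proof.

(⇒) This fails: take s = 16. Then 16 ≡ 5 (mod 11), but 16³ = 4096 ≡ 4 (mod 22), not 15.

(⇐) Conversely, the residues r modulo 22 with r³ ≡ 15 (mod 22) are exactly {5}, and each is ≡ 5 (mod 11).

(⇒) fails; (⇐) holds.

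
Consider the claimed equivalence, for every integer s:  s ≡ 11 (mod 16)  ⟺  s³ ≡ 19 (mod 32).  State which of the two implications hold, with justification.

The forward direction fails; the converse holds.

(→) This fails: take s = 27. Then 27 ≡ 11 (mod 16), but 27³ = 19683 ≡ 3 (mod 32), not 19.

(←) Conversely, the residues r modulo 32 with r³ ≡ 19 (mod 32) are exactly {11}, and each is ≡ 11 (mod 16).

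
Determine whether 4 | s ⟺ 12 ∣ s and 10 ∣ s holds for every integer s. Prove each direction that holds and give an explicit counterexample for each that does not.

(⇒) This fails: take s = 4. Certainly 4 ∣ 4, but 12 ∤ 4.

(⇐) Suppose 12 ∣ s and 10 ∣ s. Any common multiple of 12 and 10 is a multiple of their lcm; here lcm(12, 10) = 12·10/gcd(12, 10) = 120/2 = 60, so 60 ∣ s. Since 4 ∣ 60, it follows that 4 ∣ s.

Only the converse holds.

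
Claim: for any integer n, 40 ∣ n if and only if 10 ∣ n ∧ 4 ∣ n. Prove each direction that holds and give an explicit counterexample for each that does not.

(→) If 40 ∣ n, write n = 40q. Since 40 = 4·10, n = 10·(4q), so 10 ∣ n; and since 40 = 10·4, n = 4·(10q), so 4 ∣ n.

(←) This fails: take n = 20. Both 10 ∣ 20 and 4 ∣ 20, yet 20 is not a multiple of 40 (since 20 = 0·40 + 20), so 40 ∤ 20.

Only the forward direction holds.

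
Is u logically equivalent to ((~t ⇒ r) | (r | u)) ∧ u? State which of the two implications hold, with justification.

(→) Assume the antecedent. If u is true, ((~t ⇒ r) | (r | u)) ∧ u reduces to true regardless of the other variables. If u is false, the antecedent cannot hold. Either way ((~t ⇒ r) | (r | u)) ∧ u holds.

(←) Assume the antecedent. If u is true, u reduces to true regardless of the other variables. If u is false, the antecedent cannot hold. Either way u holds.

Both directions hold; the statement is true.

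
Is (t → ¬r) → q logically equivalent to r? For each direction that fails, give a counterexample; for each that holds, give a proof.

(⇒) fails and (⇐) fails.

Forward direction. This fails. Under q = T, r = F, t = F, the left side is true but the right side is false.

Converse. This fails. Under q = F, r = T, t = F, the left side is false but the right side is true.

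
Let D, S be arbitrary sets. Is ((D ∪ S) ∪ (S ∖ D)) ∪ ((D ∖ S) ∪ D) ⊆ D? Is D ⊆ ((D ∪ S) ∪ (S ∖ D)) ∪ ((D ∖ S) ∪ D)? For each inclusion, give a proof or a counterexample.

Only the reverse inclusion holds.

Reverse inclusion. Let x ∈ D. Then either x ∈ D and x ∉ S; or x ∈ D ∩ S. In each case x ∈ ((D ∪ S) ∪ (S ∖ D)) ∪ ((D ∖ S) ∪ D), so D ⊆ ((D ∪ S) ∪ (S ∖ D)) ∪ ((D ∖ S) ∪ D).

Forward inclusion. This inclusion fails. Take D = ∅, S = {1}; then 1 ∈ ((D ∪ S) ∪ (S ∖ D)) ∪ ((D ∖ S) ∪ D) but 1 ∉ D.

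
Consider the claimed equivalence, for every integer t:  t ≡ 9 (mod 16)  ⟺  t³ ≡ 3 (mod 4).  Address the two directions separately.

(⇒) fails and (⇐) fails.

(⟹) This fails: take t = 9. Then 9 ≡ 9 (mod 16), but 9³ = 729 ≡ 1 (mod 4), not 3.

(⟸) This fails: take t = 3. Then 3³ = 27 ≡ 3 (mod 4), yet 3 ≡ 3 (mod 16), not 9.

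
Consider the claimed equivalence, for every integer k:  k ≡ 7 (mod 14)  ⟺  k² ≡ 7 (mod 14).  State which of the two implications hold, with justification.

(→) Suppose k ≡ 7 (mod 14). Write k = 14j + 7. Then (14j + 7)² = 196j² + 196j + 49 = 14(14j² + 14j + 3) + 7, so k² ≡ 7 (mod 14).

(←) Conversely, suppose k² ≡ 7 (mod 14). The only residue r in {0, …, 13} with r² ≡ 7 (mod 14) is r = 7, so k ≡ 7 (mod 14).

Both implications hold.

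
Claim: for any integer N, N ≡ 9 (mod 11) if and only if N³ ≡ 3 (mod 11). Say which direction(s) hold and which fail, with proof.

Both implications hold.

[⇐] Suppose N³ ≡ 3 (mod 11). The only residue r in {0, …, 10} with r³ ≡ 3 (mod 11) is r = 9, so N ≡ 9 (mod 11).

[⇒] Suppose N ≡ 9 (mod 11). Write N = 11j + 9. Then (11j + 9)³ = 1331j³ + 3267j² + 2673j + 729 = 11(121j³ + 297j² + 243j + 66) + 3, so N³ ≡ 3 (mod 11).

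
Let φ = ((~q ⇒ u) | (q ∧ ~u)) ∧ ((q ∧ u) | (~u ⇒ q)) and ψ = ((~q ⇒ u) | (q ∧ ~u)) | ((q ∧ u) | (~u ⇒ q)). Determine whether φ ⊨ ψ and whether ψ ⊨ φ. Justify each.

Equivalent; both directions hold.

(⟹) Assume the antecedent. If u is true, the consequent reduces to true regardless of the other variables. If u is false, the antecedent forces (u = F, q = T), and the consequent holds there. Either way the consequent holds.

(⟸) Assume the antecedent. If u is true, the consequent reduces to true regardless of the other variables. If u is false, the antecedent forces (u = F, q = T), and the consequent holds there. Either way the consequent holds.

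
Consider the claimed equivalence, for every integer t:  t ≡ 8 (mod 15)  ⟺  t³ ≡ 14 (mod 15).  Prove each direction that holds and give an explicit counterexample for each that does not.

(→) This fails: take t = 8. Then 8 ≡ 8 (mod 15), but 8³ = 512 ≡ 2 (mod 15), not 14.

(←) This fails: take t = 14. Then 14³ = 2744 ≡ 14 (mod 15), yet 14 ≡ 14 (mod 15), not 8.

Neither direction holds.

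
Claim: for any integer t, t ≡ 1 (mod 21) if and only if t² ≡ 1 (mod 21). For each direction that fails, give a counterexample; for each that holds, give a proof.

(⇒) holds; (⇐) fails.

(→) Suppose t ≡ 1 (mod 21). Write t = 21j + 1. Then (21j + 1)² = 441j² + 42j + 1 = 21(21j² + 2j) + 1, so t² ≡ 1 (mod 21).

(←) This fails: take t = 8. Then 8² = 64 ≡ 1 (mod 21), yet 8 ≡ 8 (mod 21), not 1.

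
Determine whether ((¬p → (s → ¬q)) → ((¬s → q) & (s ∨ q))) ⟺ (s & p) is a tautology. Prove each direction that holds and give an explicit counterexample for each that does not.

(⇒) fails; (⇐) holds.

(⟸) Assume the antecedent. If q is true, the consequent reduces to true regardless of the other variables. If q is false, the antecedent forces (q = F, p = T, s = T), and the consequent holds there. Either way the consequent holds.

(⟹) This fails. Under q = T, p = F, s = F, the left side is true but the right side is false.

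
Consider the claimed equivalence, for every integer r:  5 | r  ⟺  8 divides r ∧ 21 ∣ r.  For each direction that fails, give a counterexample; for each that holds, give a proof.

(⇒) This fails: take r = 5. Certainly 5 ∣ 5, but 8 ∤ 5.

(⇐) This fails: take r = 168. Both 8 ∣ 168 and 21 ∣ 168, yet 168 is not a multiple of 5 (since 168 = 33·5 + 3), so 5 ∤ 168.

Neither direction holds.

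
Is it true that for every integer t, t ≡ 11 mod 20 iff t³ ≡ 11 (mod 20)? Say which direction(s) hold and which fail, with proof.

The biconditional holds.

(⇐) Suppose t³ ≡ 11 (mod 20). The only residue r in {0, …, 19} with r³ ≡ 11 (mod 20) is r = 11, so t ≡ 11 (mod 20).

(⇒) Suppose t ≡ 11 mod 20. Write t = 20j + 11. Then (20j + 11)³ = 8000j³ + 13200j² + 7260j + 1331 = 20(400j³ + 660j² + 363j + 66) + 11, so t³ ≡ 11 (mod 20).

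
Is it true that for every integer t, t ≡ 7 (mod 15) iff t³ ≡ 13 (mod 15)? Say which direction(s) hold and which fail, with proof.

Converse. Suppose t³ ≡ 13 (mod 15). The only residue r in {0, …, 14} with r³ ≡ 13 (mod 15) is r = 7, so t ≡ 7 (mod 15).

Forward direction. Suppose t ≡ 7 (mod 15). Write t = 15j + 7. Then (15j + 7)³ = 3375j³ + 4725j² + 2205j + 343 = 15(225j³ + 315j² + 147j + 22) + 13, so t³ ≡ 13 (mod 15).

The biconditional holds.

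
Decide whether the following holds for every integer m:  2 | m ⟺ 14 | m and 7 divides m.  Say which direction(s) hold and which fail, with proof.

(⇒) fails; (⇐) holds.

(←) Suppose 14 ∣ m and 7 ∣ m. Any common multiple of 14 and 7 is a multiple of their lcm; here lcm(14, 7) = 14·7/gcd(14, 7) = 98/7 = 14, so 14 ∣ m. Since 2 ∣ 14, it follows that 2 ∣ m.

(→) This fails: take m = 2. Certainly 2 ∣ 2, but 14 ∤ 2.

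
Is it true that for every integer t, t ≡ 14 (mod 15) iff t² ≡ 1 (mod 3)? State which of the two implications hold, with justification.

Not equivalent: only (⇒) holds.

(⇒) Suppose t ≡ 14 (mod 15). Then t² ≡ 14² = 196 (mod 15), and since 3 ∣ 15, also t² ≡ 1 (mod 3).

(⇐) This fails: take t = 1. Then 1² = 1 ≡ 1 (mod 3), yet 1 ≡ 1 (mod 15), not 14.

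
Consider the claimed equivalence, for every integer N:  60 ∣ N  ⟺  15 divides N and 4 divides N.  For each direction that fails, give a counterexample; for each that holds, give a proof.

(←) Suppose 15 ∣ N and 4 ∣ N. Any common multiple of 15 and 4 is a multiple of their lcm; here gcd(15, 4) = 1, so lcm(15, 4) = 15·4 = 60, so 60 ∣ N.

(→) If 60 ∣ N, write N = 60q. Since 60 = 4·15, N = 15·(4q), so 15 ∣ N; and since 60 = 15·4, N = 4·(15q), so 4 ∣ N.

Both directions hold.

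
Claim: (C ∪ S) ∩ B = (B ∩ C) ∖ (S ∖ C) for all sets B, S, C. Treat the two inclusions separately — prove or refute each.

(⊆) fails; (⊇) holds.

(⟹) This inclusion fails. Take B = {1}, S = {1}, C = ∅; then 1 ∈ (C ∪ S) ∩ B but 1 ∉ (B ∩ C) ∖ (S ∖ C).

(⟸) Let x ∈ (B ∩ C) ∖ (S ∖ C). Then either x ∈ B ∩ C and x ∉ S; or x ∈ B ∩ S ∩ C. In each case x ∈ (C ∪ S) ∩ B, so (B ∩ C) ∖ (S ∖ C) ⊆ (C ∪ S) ∩ B.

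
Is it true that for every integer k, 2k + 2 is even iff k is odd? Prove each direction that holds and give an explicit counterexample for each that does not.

(⇒) This fails: take k = 6. Then 2k + 2 = 14, which is even, yet k = 6 is even, not odd.

(⇐) Suppose k is odd. Since 2 is even, 2k is even for every k, so 2k + 2 has the same parity as 2, which is even. Hence 2k + 2 is even.

Only the converse holds.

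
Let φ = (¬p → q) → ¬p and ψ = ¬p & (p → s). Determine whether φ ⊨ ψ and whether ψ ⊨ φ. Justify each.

(⟹) Assume the antecedent. If s is true, the antecedent forces (s = T, p = F, q = F) or (s = T, p = F, q = T), and ¬p & (p → s) holds there. If s is false, the antecedent forces (s = F, p = F, q = F) or (s = F, p = F, q = T), and ¬p & (p → s) holds there. Either way ¬p & (p → s) holds.

(⟸) Assume the antecedent. If s is true, the antecedent forces (s = T, p = F, q = F) or (s = T, p = F, q = T), and (¬p → q) → ¬p holds there. If s is false, the antecedent forces (s = F, p = F, q = F) or (s = F, p = F, q = T), and (¬p → q) → ¬p holds there. Either way (¬p → q) → ¬p holds.

The biconditional holds.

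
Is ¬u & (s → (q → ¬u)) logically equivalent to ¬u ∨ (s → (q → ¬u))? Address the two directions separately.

Only the forward implication holds.

(⟹) Assume the antecedent. If q is true, the antecedent forces (q = T, u = F, s = F) or (q = T, u = F, s = T), and ¬u ∨ (s → (q → ¬u)) holds there. If q is false, ¬u ∨ (s → (q → ¬u)) reduces to true regardless of the other variables. Either way ¬u ∨ (s → (q → ¬u)) holds.

(⟸) This fails. Under q = F, u = T, s = F, the left side is false but the right side is true.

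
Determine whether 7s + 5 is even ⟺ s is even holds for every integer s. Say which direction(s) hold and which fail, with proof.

Neither implication holds.

Forward direction. This fails: s = 3 gives 7s + 5 = 26, which is even, but 3 is odd, not even.

Converse. This also fails: s = 0 is even, but 7s + 5 = 5 is odd, not even.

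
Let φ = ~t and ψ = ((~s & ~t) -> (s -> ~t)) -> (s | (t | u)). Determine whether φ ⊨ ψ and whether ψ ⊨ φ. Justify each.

(⇒) fails and (⇐) fails.

(→) This fails. Under u = F, s = F, t = F, the left side is true but the right side is false.

(←) This fails. Under u = F, s = F, t = T, the left side is false but the right side is true.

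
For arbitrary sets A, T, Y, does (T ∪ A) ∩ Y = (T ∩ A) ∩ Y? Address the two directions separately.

(⊆) fails; (⊇) holds.

Forward inclusion. This inclusion fails. Take A = {1}, T = ∅, Y = {1}; then 1 ∈ (T ∪ A) ∩ Y but 1 ∉ (T ∩ A) ∩ Y.

Reverse inclusion. Let x ∈ (T ∩ A) ∩ Y. Then x ∈ A ∩ T ∩ Y, from which x ∈ (T ∪ A) ∩ Y.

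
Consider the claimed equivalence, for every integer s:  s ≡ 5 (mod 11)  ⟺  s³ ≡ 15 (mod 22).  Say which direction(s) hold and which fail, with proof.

(⇒) This fails: take s = 16. Then 16 ≡ 5 (mod 11), but 16³ = 4096 ≡ 4 (mod 22), not 15.

(⇐) Conversely, the residues r modulo 22 with r³ ≡ 15 (mod 22) are exactly {5}, and each is ≡ 5 (mod 11).

Only the reverse direction holds.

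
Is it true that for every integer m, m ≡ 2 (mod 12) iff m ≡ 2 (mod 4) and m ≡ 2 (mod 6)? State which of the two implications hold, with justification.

Equivalent; both directions hold.

(⇐) If m ≡ 2 (mod 4) and m ≡ 2 (mod 6), then by the Chinese remainder theorem m ≡ 2 (mod 12). This is exactly m ≡ 2 (mod 12).

(⇒) Suppose m ≡ 2 (mod 12); write m = 12j + 2. Since 4 ∣ 12, reducing mod 4 gives m ≡ 2 (mod 4); since 6 ∣ 12, reducing mod 6 gives m ≡ 2 (mod 6).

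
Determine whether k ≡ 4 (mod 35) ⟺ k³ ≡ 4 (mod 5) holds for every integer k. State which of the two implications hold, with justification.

Only the forward direction holds.

[⇒] Suppose k ≡ 4 (mod 35). Then k³ ≡ 4³ = 64 (mod 35), and since 5 ∣ 35, also k³ ≡ 4 (mod 5).

[⇐] This fails: take k = 9. Then 9³ = 729 ≡ 4 (mod 5), yet 9 ≡ 9 (mod 35), not 4.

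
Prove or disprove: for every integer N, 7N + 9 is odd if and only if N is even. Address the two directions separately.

[⇐] Suppose N is even; write N = 2j. Then 7N + 9 = 7·(2j) + 9 = 2·7j + 9, which is odd.

[⇒] Suppose 7N + 9 is odd. Since 7 is odd, 7N and N have the same parity, so 7N + 9 ≡ N + 9 (mod 2). As 9 is odd, 7N + 9 is odd exactly when N is even. Thus N is even.

The biconditional holds.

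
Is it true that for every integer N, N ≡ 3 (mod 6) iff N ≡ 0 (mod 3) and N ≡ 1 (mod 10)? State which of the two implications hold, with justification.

[⇒] This fails: N = 3 gives 3 ≡ 3 (mod 6) but 3 ≡ 3 (mod 10), so the conjunction on the right does not hold.

[⇐] Conversely, if N ≡ 0 (mod 3) and N ≡ 1 (mod 10), then by the Chinese remainder theorem N ≡ 21 (mod 30). Since 21 ≡ 3 (mod 6) and 6 ∣ 30, we get N ≡ 3 (mod 6).

The forward direction fails; the converse holds.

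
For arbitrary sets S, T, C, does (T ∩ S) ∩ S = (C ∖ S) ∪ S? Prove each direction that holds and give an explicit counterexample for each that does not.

(⊆) holds; (⊇) fails.

(⊆) Let x ∈ (T ∩ S) ∩ S. Then either x ∈ S ∩ T and x ∉ C; or x ∈ S ∩ T ∩ C. In each case x ∈ (C ∖ S) ∪ S, so (T ∩ S) ∩ S ⊆ (C ∖ S) ∪ S.

(⊇) This inclusion fails. Take S = {1}, T = ∅, C = ∅; then 1 ∈ (C ∖ S) ∪ S but 1 ∉ (T ∩ S) ∩ S.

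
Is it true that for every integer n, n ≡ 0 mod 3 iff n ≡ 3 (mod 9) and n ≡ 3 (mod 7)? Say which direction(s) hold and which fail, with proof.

Only the reverse direction holds.

[⇐] If n ≡ 3 (mod 9) and n ≡ 3 (mod 7), then by the Chinese remainder theorem n ≡ 3 (mod 63). Since 3 ≡ 0 (mod 3) and 3 ∣ 63, we get n ≡ 0 (mod 3).

[⇒] This fails: n = 0 gives 0 ≡ 0 (mod 3) but 0 ≡ 0 (mod 9), so the conjunction on the right does not hold.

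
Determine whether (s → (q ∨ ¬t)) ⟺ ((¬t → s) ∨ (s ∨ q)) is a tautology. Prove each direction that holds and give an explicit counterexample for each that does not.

Neither direction holds.

(⇒) This fails. Under s = F, t = F, q = F, the left side is true but the right side is false.

(⇐) This fails. Under s = T, t = T, q = F, the left side is false but the right side is true.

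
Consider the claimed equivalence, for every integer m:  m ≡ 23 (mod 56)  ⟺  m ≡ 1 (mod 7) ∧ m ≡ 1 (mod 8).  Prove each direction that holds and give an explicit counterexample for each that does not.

[⇒] This fails: m = 23 gives 23 ≡ 23 (mod 56) but 23 ≡ 2 (mod 7), so the conjunction on the right does not hold.

[⇐] This fails: m = 1 satisfies both congruences on the right (1 ≡ 1 mod 7 and 1 ≡ 1 mod 8) yet 1 ≡ 1 (mod 56), not 23.

Neither implication holds.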